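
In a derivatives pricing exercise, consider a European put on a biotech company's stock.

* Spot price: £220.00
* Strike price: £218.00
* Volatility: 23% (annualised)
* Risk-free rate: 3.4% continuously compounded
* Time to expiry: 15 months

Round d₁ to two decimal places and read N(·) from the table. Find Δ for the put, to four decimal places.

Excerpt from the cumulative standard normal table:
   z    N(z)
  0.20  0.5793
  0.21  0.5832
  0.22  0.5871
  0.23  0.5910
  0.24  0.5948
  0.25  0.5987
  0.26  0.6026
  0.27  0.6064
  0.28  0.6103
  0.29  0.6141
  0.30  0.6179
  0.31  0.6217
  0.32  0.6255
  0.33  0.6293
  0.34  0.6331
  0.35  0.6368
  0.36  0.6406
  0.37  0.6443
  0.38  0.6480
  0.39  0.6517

σ√T = 0.23·√1.25 = 0.2571
d₁ = [ln(220/218) + (0.034 + ½·0.23²)·1.25] / (σ√T) = (0.0091 + 0.0756) / 0.2571 = 0.3294 → 0.33
N(d₁) = N(0.33) = 0.6293
Δ_put = N(d₁) − 1 = 0.6293 − 1 = -0.3707

-0.3707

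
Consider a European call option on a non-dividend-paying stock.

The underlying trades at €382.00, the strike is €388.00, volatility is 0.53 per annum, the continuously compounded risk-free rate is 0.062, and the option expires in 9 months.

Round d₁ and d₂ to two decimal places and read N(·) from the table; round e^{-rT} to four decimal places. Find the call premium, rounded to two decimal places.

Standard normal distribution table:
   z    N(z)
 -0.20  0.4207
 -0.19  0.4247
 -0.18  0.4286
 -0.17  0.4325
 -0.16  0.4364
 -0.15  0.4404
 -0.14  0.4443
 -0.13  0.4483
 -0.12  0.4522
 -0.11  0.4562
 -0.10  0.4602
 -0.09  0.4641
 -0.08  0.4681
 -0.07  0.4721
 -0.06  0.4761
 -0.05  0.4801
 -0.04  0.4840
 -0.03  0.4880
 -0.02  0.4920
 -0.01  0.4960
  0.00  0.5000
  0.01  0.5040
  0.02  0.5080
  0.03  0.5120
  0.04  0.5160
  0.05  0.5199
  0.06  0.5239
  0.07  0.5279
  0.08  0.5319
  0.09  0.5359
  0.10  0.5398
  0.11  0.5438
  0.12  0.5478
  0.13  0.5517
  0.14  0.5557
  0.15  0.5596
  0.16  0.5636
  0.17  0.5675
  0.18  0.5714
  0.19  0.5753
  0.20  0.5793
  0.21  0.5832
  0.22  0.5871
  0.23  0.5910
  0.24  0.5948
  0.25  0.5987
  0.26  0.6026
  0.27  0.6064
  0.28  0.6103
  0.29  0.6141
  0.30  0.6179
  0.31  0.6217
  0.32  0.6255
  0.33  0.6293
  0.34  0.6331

σ√T = 0.53 × 0.8660 = 0.4590
d₁ = [ln(382/388) + (0.062 + 0.53²/2)·0.75] / 0.4590 = [-0.0156 + 0.1518] / 0.4590 = 0.2969 ≈ 0.30
d₂ = d₁ − σ√T = 0.2969 − 0.4590 = -0.1621 ≈ -0.16
e^(−rT) = e^(−0.062·0.75) = 0.9546
C = 382·N(0.30) − 388·0.9546·N(-0.16) = 382·0.6179 − 388·0.9546·0.4364 = 236.0378 − 161.6359 = 74.4019

€74.40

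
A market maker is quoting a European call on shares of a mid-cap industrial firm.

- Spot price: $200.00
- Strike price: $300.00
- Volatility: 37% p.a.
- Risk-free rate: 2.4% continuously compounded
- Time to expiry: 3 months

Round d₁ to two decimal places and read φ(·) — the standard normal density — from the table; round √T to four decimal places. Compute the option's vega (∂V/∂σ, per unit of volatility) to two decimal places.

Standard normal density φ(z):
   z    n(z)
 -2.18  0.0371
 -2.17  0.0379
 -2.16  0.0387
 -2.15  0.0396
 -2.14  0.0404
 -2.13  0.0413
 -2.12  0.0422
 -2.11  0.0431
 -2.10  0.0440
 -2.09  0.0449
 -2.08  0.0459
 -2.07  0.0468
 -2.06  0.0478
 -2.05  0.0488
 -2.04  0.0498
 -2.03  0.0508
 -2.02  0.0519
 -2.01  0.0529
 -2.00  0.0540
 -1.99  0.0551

4.68

σ√T = 0.37 × 0.5000 = 0.1850
d₁ = [ln(200/300) + (0.024 + 0.37²/2)·0.25] / 0.1850 = [-0.4055 + 0.0231] / 0.1850 = -2.0668 ⇒ -2.07
√T = √0.25 = 0.5000
φ(d₁) = φ(-2.07) = 0.0468
vega = S·φ(d₁)·√T = 200·0.0468·0.5000 = 4.6800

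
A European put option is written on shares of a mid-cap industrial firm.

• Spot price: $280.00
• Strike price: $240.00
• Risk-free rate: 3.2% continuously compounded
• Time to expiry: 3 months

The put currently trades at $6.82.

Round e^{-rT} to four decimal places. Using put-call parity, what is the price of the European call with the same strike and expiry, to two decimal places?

exp(−rT) = exp(−0.032·0.25) = 0.9920
Put-call parity: C − P = S − K·e^(−rT) = 280 − 240·0.9920 = 280 − 238.0800 = 41.9200
C = P + (C − P) = 6.82 + (41.9200) = 48.7400

$48.74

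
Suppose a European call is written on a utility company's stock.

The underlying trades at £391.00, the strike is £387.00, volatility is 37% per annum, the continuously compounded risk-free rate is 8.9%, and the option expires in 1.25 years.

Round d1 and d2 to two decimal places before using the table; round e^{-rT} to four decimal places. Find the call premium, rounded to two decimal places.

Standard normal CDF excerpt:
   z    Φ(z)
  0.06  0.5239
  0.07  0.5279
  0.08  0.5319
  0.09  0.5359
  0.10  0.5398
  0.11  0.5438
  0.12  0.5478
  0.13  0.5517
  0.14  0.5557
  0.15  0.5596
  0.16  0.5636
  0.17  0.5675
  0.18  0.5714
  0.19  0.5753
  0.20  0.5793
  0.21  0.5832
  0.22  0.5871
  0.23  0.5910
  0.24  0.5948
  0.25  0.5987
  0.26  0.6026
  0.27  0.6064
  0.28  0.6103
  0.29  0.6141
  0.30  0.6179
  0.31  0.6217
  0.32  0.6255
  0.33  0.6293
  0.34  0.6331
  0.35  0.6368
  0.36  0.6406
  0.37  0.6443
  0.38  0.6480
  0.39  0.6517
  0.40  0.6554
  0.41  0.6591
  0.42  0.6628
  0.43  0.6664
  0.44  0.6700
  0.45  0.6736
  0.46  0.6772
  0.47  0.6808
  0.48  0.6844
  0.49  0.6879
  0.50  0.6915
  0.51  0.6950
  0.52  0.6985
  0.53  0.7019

£84.82

σ√T = 0.37 × 1.1180 = 0.4137
ln(S/K) + (r + σ²/2)T = ln(391/387) + (0.089 + 0.37²/2)·1.25 = 0.0103 + 0.1968 = 0.2071
d₁ = 0.2071 / 0.4137 = 0.5006 which rounds to 0.50
d₂ = d₁ − σ√T = 0.5006 − 0.4137 = 0.0870 which rounds to 0.09
exp(−rT) = exp(−0.089·1.25) = 0.8947
C = 391·N(0.50) − 387·0.8947·N(0.09) = 391·0.6915 − 387·0.8947·0.5359 = 270.3765 − 185.5548 = 84.8217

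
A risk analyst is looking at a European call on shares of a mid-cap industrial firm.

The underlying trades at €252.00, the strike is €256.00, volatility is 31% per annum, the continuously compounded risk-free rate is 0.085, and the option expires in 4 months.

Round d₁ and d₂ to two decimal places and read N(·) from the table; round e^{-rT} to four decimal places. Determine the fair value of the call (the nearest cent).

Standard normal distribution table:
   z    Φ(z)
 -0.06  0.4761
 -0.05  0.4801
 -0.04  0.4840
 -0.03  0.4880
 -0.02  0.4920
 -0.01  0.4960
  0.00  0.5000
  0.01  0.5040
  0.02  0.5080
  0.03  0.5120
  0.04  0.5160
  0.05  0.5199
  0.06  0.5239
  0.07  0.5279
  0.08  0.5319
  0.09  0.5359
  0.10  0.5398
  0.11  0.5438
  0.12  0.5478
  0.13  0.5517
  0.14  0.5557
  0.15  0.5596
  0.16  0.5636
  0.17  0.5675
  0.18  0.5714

€19.59

σ√T = 0.31 × 0.5774 = 0.1790
d₁ = [ln(252/256) + (0.085 + 0.31²/2)·0.3333] / 0.1790 = [-0.0157 + 0.0444] / 0.1790 = 0.1598 → 0.16
d₂ = d₁ − σ√T = 0.1598 − 0.1790 = -0.0192 → -0.02
e^(−rT) = e^(−0.085·0.3333) = 0.9721
C = 252·N(0.16) − 256·0.9721·N(-0.02) = 252·0.5636 − 256·0.9721·0.4920 = 142.0272 − 122.4379 = 19.5893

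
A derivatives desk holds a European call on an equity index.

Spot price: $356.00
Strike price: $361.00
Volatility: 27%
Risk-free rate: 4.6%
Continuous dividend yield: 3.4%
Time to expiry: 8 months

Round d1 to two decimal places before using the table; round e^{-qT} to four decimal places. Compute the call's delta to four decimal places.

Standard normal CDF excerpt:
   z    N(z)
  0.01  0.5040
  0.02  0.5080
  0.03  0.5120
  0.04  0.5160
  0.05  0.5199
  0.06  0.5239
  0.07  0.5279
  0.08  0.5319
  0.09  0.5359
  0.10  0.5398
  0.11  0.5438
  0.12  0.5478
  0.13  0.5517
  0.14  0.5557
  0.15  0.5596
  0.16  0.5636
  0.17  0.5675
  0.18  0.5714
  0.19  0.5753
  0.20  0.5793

0.5200

T = 0.6667;  σ√T = 0.2205
d₁ = [ln(356/361) + (0.046 − 0.034 + 0.27²/2)·0.6667] / 0.2205 = [-0.0139 + 0.0323] / 0.2205 = 0.0832 → 0.08
N(d₁) = N(0.08) = 0.5319
Δ_call = e^(−qT)·N(d₁) = 0.9776·0.5319 = 0.5200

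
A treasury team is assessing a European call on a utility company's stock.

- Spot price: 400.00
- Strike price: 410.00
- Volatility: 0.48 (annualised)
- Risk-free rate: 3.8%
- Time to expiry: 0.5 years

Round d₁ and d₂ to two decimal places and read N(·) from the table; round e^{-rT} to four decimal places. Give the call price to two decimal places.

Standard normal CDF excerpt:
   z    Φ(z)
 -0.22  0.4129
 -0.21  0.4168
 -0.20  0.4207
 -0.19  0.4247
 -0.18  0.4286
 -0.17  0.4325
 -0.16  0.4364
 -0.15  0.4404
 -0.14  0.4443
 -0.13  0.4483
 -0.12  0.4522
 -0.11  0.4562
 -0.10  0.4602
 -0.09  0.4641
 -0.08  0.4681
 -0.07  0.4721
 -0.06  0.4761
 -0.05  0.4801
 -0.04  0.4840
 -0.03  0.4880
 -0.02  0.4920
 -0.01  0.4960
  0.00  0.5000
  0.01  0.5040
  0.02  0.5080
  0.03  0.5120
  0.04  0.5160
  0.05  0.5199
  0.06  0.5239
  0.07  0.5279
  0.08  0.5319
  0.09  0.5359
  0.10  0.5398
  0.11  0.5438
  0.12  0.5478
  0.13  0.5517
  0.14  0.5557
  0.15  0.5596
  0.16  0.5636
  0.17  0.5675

52.99

σ√T = 0.48 × 0.7071 = 0.3394
d₁ = [ln(400/410) + (0.038 + 0.48²/2)·0.5] / 0.3394 = [-0.0247 + 0.0766] / 0.3394 = 0.1529 ≈ 0.15
d₂ = d₁ − σ√T = 0.1529 − 0.3394 = -0.1865 ≈ -0.19
exp(−rT) = exp(−0.038·0.5) = 0.9812
C = 400·N(0.15) − 410·0.9812·N(-0.19) = 400·0.5596 − 410·0.9812·0.4247 = 223.8400 − 170.8534 = 52.9866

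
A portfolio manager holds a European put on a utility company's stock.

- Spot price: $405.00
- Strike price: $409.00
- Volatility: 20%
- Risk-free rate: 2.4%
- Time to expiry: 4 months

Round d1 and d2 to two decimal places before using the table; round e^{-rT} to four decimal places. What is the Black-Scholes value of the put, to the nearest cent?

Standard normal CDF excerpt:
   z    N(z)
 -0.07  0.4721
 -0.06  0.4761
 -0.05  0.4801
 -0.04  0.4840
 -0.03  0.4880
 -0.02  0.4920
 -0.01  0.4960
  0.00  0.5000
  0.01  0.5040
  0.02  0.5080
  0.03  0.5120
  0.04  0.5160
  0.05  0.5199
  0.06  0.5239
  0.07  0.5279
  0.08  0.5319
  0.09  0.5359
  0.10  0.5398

$18.16

T = 0.3333;  σ√T = 0.1155
ln(S/K) + (r + σ²/2)T = ln(405/409) + (0.024 + 0.2²/2)·0.3333 = -0.0098 + 0.0147 = 0.0048
d₁ = 0.0048 / 0.1155 = 0.0419 ⇒ 0.04
d₂ = d₁ − σ√T = 0.0419 − 0.1155 = -0.0736 ⇒ -0.07
exp(−rT) = exp(−0.024·0.3333) = 0.9920
N(−d₂) = N(0.07) = 0.5279;  N(−d₁) = N(-0.04) = 0.4840
P = 409·0.9920·0.5279 − 405·0.4840 = 214.1838 − 196.0200 = 18.1638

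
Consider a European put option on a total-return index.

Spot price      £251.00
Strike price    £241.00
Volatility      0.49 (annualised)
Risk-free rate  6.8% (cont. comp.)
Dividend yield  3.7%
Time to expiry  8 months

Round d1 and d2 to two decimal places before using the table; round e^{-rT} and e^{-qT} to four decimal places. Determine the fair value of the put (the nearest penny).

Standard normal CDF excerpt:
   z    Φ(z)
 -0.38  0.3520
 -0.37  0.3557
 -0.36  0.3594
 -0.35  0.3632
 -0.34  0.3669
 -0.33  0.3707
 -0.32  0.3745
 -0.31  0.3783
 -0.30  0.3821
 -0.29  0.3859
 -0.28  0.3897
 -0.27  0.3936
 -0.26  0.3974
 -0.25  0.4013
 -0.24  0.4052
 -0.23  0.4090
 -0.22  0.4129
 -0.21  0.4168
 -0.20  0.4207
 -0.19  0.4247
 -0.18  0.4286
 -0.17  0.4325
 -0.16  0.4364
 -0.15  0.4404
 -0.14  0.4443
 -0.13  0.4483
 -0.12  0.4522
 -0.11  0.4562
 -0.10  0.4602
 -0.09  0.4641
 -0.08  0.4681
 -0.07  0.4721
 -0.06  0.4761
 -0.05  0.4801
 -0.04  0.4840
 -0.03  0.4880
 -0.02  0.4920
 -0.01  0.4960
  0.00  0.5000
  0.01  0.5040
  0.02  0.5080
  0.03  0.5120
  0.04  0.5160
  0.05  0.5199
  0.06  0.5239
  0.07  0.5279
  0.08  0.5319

σ√T = 0.49·√0.6667 = 0.4001
d₁ = [ln(251/241) + (0.068 − 0.037 + ½·0.49²)·0.6667] / (σ√T) = (0.0407 + 0.1007) / 0.4001 = 0.3533 → 0.35
d₂ = 0.3533 − 0.4001 = -0.0468 → -0.05
e^(−qT) = e^(−0.037·0.6667) = 0.9756;  e^(−rT) = e^(−0.068·0.6667) = 0.9557
N(−d₂) = N(0.05) = 0.5199;  N(−d₁) = N(-0.35) = 0.3632
P = 241·0.9557·0.5199 − 251·0.9756·0.3632 = 119.7453 − 88.9388 = 30.8065

£30.81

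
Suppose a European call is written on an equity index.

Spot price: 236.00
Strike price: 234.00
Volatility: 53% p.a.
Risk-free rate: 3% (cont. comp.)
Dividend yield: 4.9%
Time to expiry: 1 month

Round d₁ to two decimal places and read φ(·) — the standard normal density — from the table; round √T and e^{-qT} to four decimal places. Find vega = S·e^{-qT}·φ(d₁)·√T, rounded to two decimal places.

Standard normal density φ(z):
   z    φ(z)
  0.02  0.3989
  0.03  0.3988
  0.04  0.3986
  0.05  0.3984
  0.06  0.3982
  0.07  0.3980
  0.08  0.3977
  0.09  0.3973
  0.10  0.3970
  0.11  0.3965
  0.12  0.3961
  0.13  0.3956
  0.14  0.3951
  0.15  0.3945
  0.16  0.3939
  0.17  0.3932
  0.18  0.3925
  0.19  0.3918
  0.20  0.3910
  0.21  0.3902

T = 0.08333;  σ√T = 0.1530
d₁ = [ln(236/234) + (0.03 − 0.049 + 0.53²/2)·0.08333] / 0.1530 = [0.0085 + 0.0101] / 0.1530 = 0.1218 ≈ 0.12
√T = √0.08333 = 0.2887
φ(d₁) = φ(0.12) = 0.3961
e^(−qT) = e^(−0.049·0.08333) = 0.9959
vega = S·e^(−qT)·φ(d₁)·√T = 236·0.9959·0.3961·0.2887 = 26.8769
(Call and put vega coincide under Black-Scholes.)

26.88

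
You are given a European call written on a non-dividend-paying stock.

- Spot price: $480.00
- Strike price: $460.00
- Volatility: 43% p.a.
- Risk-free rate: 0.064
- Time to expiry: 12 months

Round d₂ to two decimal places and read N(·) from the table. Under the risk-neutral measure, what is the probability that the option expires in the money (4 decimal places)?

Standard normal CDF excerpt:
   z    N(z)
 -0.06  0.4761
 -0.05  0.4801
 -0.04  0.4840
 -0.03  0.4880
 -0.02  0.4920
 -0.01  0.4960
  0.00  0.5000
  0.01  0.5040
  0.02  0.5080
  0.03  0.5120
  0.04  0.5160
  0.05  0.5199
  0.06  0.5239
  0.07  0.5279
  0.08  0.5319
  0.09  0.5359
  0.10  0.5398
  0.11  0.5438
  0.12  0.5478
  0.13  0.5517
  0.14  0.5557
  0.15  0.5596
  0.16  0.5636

0.5120

σ√T = 0.43 × 1.0000 = 0.4300
d₁ = [ln(480/460) + (0.064 + 0.43²/2)·1] / 0.4300 = [0.0426 + 0.1564] / 0.4300 = 0.4628 → 0.46
d₂ = d₁ − σ√T = 0.4628 − 0.4300 = 0.0328 → 0.03
Pr(exercise) under Q = N(d₂) = 0.5120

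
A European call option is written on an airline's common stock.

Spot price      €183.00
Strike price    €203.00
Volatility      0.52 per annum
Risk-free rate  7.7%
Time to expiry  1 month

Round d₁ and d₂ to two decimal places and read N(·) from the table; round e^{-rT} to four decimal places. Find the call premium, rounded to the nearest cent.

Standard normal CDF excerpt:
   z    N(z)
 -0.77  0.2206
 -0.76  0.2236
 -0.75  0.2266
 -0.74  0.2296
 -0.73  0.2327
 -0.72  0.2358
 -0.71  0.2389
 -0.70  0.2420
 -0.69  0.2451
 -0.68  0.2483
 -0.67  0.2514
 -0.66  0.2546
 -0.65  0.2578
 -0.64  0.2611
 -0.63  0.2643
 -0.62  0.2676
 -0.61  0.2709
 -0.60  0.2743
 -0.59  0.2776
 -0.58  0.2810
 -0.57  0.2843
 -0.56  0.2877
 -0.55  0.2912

€4.47

T = 0.08333;  σ√T = 0.1501
d₁ = [ln(183/203) + (0.077 + 0.52²/2)·0.08333] / 0.1501 = [-0.1037 + 0.0177] / 0.1501 = -0.5732 → -0.57
d₂ = d₁ − σ√T = -0.5732 − 0.1501 = -0.7233 → -0.72
e^(−rT) = e^(−0.077·0.08333) = 0.9936
N(d₁) = N(-0.57) = 0.2843;  N(d₂) = N(-0.72) = 0.2358
C = 183·0.2843 − 203·0.9936·0.2358 = 52.0269 − 47.5610 = 4.4659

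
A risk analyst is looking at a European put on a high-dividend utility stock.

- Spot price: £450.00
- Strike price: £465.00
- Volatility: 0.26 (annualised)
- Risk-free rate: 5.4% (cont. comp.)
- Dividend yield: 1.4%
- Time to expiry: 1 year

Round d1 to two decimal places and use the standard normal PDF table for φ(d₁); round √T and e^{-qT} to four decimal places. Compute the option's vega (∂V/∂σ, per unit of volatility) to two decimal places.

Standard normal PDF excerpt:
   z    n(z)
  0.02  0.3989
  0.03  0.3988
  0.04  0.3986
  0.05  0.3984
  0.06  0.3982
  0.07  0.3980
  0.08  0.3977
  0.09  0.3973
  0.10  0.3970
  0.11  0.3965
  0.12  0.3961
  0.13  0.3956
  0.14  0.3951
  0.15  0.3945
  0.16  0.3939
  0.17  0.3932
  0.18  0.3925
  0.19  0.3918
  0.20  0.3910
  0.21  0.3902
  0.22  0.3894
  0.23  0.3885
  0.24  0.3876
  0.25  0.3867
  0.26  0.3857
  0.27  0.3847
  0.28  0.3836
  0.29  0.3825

T = 1;  σ√T = 0.2600
ln(S/K) + (r − q + σ²/2)T = ln(450/465) + (0.054 − 0.014 + 0.26²/2)·1 = -0.0328 + 0.0738 = 0.0410
d₁ = 0.0410 / 0.2600 = 0.1577 → 0.16
√T = √1 = 1.0000
φ(d₁) = φ(0.16) = 0.3939
exp(−qT) = exp(−0.014·1) = 0.9861
vega = S·exp(−qT)·φ(d₁)·√T = 450·0.9861·0.3939·1.0000 = 174.7912

174.79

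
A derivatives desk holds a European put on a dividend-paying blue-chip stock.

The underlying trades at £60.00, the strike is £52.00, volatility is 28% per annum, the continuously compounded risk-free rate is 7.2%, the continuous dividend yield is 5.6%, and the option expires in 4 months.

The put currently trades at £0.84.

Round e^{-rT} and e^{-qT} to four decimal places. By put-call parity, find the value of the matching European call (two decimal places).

£8.96

e^(−qT) = e^(−0.056·0.3333) = 0.9815;  e^(−rT) = e^(−0.072·0.3333) = 0.9763
Put-call parity: C − P = S·e^(−qT) − K·e^(−rT) = 60·0.9815 − 52·0.9763 = 58.8900 − 50.7676 = 8.1224
C = P + (C − P) = 0.84 + (8.1224) = 8.9624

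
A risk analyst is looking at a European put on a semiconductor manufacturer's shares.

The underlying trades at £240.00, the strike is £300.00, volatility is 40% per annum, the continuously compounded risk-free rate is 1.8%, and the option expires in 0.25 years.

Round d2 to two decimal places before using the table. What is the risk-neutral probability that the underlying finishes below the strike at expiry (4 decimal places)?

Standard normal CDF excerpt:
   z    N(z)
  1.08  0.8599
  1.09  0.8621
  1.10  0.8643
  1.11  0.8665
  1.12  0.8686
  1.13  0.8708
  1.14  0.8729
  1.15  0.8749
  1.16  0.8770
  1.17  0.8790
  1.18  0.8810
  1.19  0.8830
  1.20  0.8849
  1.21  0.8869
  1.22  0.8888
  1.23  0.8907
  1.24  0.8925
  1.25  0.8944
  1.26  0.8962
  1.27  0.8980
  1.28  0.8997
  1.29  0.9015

σ√T = 0.4·√0.25 = 0.2000
ln(S/K) + (r + σ²/2)T = ln(240/300) + (0.018 + 0.4²/2)·0.25 = -0.2231 + 0.0245 = -0.1986
d₁ = -0.1986 / 0.2000 = -0.9932 ⇒ -0.99
d₂ = d₁ − σ√T = -0.9932 − 0.2000 = -1.1932 ⇒ -1.19
Pr(exercise) under Q = N(−d₂) = N(1.19) = 0.8830

0.8830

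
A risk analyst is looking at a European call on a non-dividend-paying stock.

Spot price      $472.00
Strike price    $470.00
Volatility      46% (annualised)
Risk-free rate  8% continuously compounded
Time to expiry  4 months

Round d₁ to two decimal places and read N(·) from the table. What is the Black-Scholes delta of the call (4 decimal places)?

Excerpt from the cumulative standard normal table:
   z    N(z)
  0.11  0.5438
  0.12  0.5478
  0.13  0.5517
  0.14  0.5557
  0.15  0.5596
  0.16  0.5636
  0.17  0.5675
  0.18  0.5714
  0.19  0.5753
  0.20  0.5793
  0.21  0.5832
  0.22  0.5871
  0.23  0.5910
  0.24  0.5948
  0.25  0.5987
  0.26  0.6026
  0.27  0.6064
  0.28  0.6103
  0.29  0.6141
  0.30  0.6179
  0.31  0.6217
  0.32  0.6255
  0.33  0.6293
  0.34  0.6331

0.5987

σ√T = 0.46·√0.3333 = 0.2656
d₁ = [ln(472/470) + (0.08 + ½·0.46²)·0.3333] / (σ√T) = (0.0042 + 0.0619) / 0.2656 = 0.2492 ⇒ 0.25
N(d₁) = N(0.25) = 0.5987
Δ_call = N(d₁) = 0.5987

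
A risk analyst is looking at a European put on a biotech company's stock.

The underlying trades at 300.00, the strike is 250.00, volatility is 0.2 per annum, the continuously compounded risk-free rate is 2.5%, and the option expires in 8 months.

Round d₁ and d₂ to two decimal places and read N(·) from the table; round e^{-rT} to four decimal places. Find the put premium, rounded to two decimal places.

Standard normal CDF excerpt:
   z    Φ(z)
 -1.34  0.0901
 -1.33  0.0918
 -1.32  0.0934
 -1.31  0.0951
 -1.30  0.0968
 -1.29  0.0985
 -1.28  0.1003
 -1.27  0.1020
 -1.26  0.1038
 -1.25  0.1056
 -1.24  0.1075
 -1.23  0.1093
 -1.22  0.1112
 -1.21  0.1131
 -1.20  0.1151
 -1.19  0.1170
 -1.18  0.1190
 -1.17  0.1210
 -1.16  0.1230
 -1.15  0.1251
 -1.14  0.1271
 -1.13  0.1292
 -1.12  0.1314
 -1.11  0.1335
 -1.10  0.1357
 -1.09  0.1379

2.21

σ√T = 0.2·√0.6667 = 0.1633
ln(S/K) + (r + σ²/2)T = ln(300/250) + (0.025 + 0.2²/2)·0.6667 = 0.1823 + 0.0300 = 0.2123
d₁ = 0.2123 / 0.1633 = 1.3002 ⇒ 1.30
d₂ = d₁ − σ√T = 1.3002 − 0.1633 = 1.1369 ⇒ 1.14
e^(−rT) = e^(−0.025·0.6667) = 0.9835
N(−d₂) = N(-1.14) = 0.1271;  N(−d₁) = N(-1.30) = 0.0968
P = 250·0.9835·0.1271 − 300·0.0968 = 31.2507 − 29.0400 = 2.2107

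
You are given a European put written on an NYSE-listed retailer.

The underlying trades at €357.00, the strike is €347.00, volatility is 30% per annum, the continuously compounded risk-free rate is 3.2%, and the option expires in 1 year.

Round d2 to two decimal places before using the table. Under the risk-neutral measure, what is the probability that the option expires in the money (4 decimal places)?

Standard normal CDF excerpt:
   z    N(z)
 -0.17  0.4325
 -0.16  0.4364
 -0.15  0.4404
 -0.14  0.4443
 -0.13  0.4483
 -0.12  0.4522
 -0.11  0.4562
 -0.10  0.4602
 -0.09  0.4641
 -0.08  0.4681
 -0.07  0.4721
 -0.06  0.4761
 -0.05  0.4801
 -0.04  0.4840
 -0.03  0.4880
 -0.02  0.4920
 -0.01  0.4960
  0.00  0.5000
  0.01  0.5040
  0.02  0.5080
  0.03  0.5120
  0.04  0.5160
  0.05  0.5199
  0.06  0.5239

T = 1;  σ√T = 0.3000
d₁ = [ln(357/347) + (0.032 + ½·0.3²)·1] / (σ√T) = (0.0284 + 0.0770) / 0.3000 = 0.3514 → 0.35
d₂ = 0.3514 − 0.3000 = 0.0514 → 0.05
Risk-neutral Pr[S_T < K] = N(−d₂) = N(-0.05) = 0.4801

0.4801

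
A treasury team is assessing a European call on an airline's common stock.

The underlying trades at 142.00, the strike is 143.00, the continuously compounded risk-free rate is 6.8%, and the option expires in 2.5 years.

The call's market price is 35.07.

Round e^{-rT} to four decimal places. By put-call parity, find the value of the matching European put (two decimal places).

13.72

exp(−rT) = exp(−0.068·2.5) = 0.8437
Put-call parity: C − P = S − K·e^(−rT) = 142 − 143·0.8437 = 142 − 120.6491 = 21.3509
P = C − (C − P) = 35.07 − (21.3509) = 13.7191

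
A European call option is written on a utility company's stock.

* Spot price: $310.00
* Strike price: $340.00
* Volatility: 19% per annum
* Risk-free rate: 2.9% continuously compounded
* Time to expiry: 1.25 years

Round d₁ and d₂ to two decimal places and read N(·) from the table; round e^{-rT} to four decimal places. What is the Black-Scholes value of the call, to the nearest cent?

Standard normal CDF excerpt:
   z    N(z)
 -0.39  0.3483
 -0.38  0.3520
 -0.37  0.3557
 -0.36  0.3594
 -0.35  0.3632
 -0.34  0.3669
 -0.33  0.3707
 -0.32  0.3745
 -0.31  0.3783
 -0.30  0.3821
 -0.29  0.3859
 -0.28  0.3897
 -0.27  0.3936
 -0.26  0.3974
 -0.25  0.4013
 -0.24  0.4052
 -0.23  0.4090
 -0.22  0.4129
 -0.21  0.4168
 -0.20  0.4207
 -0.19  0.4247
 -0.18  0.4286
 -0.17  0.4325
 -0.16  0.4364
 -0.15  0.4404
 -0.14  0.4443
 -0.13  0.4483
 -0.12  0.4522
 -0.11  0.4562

T = 1.25;  σ√T = 0.2124
d₁ = [ln(310/340) + (0.029 + ½·0.19²)·1.25] / (σ√T) = (-0.0924 + 0.0588) / 0.2124 = -0.1580 ⇒ -0.16
d₂ = -0.1580 − 0.2124 = -0.3704 ⇒ -0.37
e^(−rT) = e^(−0.029·1.25) = 0.9644
C = 310·N(-0.16) − 340·0.9644·N(-0.37) = 310·0.4364 − 340·0.9644·0.3557 = 135.2840 − 116.6326 = 18.6514

$18.65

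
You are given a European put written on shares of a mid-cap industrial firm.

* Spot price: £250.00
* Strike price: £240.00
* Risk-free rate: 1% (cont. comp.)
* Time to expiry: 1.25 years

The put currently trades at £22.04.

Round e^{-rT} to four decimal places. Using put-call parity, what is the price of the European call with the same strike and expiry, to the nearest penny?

£35.02

exp(−rT) = exp(−0.01·1.25) = 0.9876
Put-call parity: C − P = S − K·e^(−rT) = 250 − 240·0.9876 = 250 − 237.0240 = 12.9760
C = P + (C − P) = 22.04 + (12.9760) = 35.0160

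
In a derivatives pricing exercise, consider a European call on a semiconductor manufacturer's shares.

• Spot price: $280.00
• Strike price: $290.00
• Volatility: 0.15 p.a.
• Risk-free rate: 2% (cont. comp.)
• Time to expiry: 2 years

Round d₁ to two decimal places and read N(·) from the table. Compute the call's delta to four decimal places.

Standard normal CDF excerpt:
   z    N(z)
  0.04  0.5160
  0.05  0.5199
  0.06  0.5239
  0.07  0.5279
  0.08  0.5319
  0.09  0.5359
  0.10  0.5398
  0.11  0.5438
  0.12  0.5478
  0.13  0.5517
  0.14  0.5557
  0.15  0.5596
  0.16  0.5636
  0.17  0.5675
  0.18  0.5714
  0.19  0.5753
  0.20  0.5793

0.5517

σ√T = 0.15·√2 = 0.2121
ln(S/K) + (r + σ²/2)T = ln(280/290) + (0.02 + 0.15²/2)·2 = -0.0351 + 0.0625 = 0.0274
d₁ = 0.0274 / 0.2121 = 0.1292 ⇒ 0.13
N(d₁) = N(0.13) = 0.5517
Δ_call = N(d₁) = 0.5517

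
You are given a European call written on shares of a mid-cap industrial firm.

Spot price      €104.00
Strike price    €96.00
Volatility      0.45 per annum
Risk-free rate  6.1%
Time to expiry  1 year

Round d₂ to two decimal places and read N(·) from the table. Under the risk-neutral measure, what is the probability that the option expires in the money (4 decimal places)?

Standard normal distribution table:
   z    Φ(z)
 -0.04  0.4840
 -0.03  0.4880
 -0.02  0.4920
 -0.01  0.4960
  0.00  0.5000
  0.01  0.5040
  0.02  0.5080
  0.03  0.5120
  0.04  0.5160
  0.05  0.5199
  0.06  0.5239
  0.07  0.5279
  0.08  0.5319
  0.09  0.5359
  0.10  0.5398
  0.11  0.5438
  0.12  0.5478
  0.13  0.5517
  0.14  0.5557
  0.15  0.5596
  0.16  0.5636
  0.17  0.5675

σ√T = 0.45 × 1.0000 = 0.4500
d₁ = [ln(104/96) + (0.061 + 0.45²/2)·1] / 0.4500 = [0.0800 + 0.1623] / 0.4500 = 0.5384 ⇒ 0.54
d₂ = d₁ − σ√T = 0.5384 − 0.4500 = 0.0884 ⇒ 0.09
Risk-neutral Pr[S_T > K] = N(d₂) = N(0.09) = 0.5359

0.5359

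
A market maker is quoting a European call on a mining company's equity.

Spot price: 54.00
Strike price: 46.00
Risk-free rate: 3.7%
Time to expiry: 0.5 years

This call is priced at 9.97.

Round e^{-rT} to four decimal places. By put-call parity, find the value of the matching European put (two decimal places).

e^(−rT) = e^(−0.037·0.5) = 0.9817
Put-call parity: C − P = S − K·e^(−rT) = 54 − 46·0.9817 = 54 − 45.1582 = 8.8418
P = C − (C − P) = 9.97 − (8.8418) = 1.1282

1.13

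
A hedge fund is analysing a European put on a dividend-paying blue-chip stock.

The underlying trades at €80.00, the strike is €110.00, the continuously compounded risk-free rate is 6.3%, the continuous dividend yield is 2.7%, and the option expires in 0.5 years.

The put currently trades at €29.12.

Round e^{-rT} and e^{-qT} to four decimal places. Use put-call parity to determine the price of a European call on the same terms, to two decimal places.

exp(−qT) = exp(−0.027·0.5) = 0.9866;  exp(−rT) = exp(−0.063·0.5) = 0.9690
Put-call parity: C − P = S·e^(−qT) − K·e^(−rT) = 80·0.9866 − 110·0.9690 = 78.9280 − 106.5900 = -27.6620
C = P + (C − P) = 29.12 + (-27.6620) = 1.4580

€1.46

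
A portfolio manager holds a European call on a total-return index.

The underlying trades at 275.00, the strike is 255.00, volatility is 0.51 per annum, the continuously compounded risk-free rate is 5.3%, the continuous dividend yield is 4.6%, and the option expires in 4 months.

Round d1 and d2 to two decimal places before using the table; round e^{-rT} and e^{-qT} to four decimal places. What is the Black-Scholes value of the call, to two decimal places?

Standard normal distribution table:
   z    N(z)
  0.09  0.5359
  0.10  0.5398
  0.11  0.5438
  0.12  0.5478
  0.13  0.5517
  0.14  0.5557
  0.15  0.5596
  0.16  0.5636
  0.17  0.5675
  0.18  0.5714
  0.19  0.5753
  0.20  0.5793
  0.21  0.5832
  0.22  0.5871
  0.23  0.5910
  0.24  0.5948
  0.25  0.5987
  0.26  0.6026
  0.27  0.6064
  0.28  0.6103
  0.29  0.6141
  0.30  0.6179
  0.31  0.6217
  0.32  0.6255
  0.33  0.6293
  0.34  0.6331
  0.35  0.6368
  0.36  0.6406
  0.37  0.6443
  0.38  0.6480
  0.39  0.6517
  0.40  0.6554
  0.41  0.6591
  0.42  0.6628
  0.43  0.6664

σ√T = 0.51·√0.3333 = 0.2944
d₁ = [ln(275/255) + (0.053 − 0.046 + 0.51²/2)·0.3333] / 0.2944 = [0.0755 + 0.0457] / 0.2944 = 0.4116 ⇒ 0.41
d₂ = d₁ − σ√T = 0.4116 − 0.2944 = 0.1171 ⇒ 0.12
e^(−qT) = e^(−0.046·0.3333) = 0.9848;  e^(−rT) = e^(−0.053·0.3333) = 0.9825
N(d₁) = N(0.41) = 0.6591;  N(d₂) = N(0.12) = 0.5478
C = 275·0.9848·0.6591 − 255·0.9825·0.5478 = 178.4975 − 137.2444 = 41.2530

41.25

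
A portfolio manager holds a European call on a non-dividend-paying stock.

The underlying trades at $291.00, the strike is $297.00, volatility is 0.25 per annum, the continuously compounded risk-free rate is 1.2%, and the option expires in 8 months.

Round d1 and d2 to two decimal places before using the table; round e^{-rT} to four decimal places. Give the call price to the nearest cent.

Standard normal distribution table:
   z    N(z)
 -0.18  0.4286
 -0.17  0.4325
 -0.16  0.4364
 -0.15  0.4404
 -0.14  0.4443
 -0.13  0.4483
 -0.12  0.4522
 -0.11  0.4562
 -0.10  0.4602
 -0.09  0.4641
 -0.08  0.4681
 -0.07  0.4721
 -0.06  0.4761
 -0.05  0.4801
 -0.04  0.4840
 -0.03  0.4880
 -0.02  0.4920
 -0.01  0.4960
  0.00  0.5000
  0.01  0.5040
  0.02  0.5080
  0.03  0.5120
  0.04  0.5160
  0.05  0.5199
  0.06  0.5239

$21.58

T = 0.6667;  σ√T = 0.2041
d₁ = [ln(291/297) + (0.012 + 0.25²/2)·0.6667] / 0.2041 = [-0.0204 + 0.0288] / 0.2041 = 0.0413 ≈ 0.04
d₂ = d₁ − σ√T = 0.0413 − 0.2041 = -0.1629 ≈ -0.16
e^(−rT) = e^(−0.012·0.6667) = 0.9920
N(d₁) = N(0.04) = 0.5160;  N(d₂) = N(-0.16) = 0.4364
C = 291·0.5160 − 297·0.9920·0.4364 = 150.1560 − 128.5739 = 21.5821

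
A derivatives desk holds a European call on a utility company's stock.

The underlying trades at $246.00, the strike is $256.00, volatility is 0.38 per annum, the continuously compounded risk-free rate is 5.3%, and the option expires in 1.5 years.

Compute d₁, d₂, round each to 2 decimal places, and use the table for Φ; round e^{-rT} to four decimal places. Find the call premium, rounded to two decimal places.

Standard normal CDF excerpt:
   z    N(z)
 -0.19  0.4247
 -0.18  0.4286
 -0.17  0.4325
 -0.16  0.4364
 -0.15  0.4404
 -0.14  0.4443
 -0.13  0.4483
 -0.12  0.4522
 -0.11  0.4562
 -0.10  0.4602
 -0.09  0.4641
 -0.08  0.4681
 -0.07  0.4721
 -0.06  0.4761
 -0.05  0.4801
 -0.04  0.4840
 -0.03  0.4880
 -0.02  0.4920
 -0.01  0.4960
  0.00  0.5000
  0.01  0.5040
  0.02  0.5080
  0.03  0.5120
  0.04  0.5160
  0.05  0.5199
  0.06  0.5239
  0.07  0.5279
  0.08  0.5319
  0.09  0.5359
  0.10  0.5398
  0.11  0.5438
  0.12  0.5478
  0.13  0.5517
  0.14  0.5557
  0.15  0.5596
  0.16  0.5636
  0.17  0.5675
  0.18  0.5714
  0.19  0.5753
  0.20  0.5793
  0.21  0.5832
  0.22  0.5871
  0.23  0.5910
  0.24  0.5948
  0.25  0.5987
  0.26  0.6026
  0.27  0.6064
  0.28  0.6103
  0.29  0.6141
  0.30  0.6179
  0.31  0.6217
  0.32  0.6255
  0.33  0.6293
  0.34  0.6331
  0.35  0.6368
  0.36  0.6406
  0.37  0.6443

σ√T = 0.38 × 1.2247 = 0.4654
d₁ = [ln(246/256) + (0.053 + 0.38²/2)·1.5] / 0.4654 = [-0.0398 + 0.1878] / 0.4654 = 0.3179 which rounds to 0.32
d₂ = d₁ − σ√T = 0.3179 − 0.4654 = -0.1475 which rounds to -0.15
exp(−rT) = exp(−0.053·1.5) = 0.9236
C = 246·N(0.32) − 256·0.9236·N(-0.15) = 246·0.6255 − 256·0.9236·0.4404 = 153.8730 − 104.1289 = 49.7441

$49.74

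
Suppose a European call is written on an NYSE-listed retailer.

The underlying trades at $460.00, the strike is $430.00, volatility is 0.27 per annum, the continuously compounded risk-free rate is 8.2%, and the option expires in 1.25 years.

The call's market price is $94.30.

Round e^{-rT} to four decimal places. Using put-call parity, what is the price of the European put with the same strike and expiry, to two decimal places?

e^(−rT) = e^(−0.082·1.25) = 0.9026
Put-call parity: C − P = S − K·e^(−rT) = 460 − 430·0.9026 = 460 − 388.1180 = 71.8820
P = C − (C − P) = 94.30 − (71.8820) = 22.4180

$22.42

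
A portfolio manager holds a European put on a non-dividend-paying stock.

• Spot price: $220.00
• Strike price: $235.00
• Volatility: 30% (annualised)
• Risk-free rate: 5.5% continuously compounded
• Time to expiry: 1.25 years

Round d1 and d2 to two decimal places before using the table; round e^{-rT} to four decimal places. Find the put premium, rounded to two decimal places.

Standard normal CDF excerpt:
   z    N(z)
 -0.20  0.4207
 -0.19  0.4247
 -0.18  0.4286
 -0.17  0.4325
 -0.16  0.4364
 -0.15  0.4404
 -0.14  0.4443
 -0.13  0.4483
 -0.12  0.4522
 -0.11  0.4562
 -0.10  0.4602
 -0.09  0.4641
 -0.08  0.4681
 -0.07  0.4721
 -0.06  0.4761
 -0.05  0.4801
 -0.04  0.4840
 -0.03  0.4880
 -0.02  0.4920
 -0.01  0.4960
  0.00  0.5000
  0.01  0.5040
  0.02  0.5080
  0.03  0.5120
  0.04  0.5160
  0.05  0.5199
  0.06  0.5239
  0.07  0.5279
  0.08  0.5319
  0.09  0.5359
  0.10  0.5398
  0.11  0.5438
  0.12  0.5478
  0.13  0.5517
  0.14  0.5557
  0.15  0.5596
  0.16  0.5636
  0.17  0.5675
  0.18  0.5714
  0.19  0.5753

$29.36

σ√T = 0.3 × 1.1180 = 0.3354
d₁ = [ln(220/235) + (0.055 + ½·0.3²)·1.25] / (σ√T) = (-0.0660 + 0.1250) / 0.3354 = 0.1760 → 0.18
d₂ = 0.1760 − 0.3354 = -0.1594 → -0.16
exp(−rT) = exp(−0.055·1.25) = 0.9336
N(−d₂) = N(0.16) = 0.5636;  N(−d₁) = N(-0.18) = 0.4286
P = 235·0.9336·0.5636 − 220·0.4286 = 123.6516 − 94.2920 = 29.3596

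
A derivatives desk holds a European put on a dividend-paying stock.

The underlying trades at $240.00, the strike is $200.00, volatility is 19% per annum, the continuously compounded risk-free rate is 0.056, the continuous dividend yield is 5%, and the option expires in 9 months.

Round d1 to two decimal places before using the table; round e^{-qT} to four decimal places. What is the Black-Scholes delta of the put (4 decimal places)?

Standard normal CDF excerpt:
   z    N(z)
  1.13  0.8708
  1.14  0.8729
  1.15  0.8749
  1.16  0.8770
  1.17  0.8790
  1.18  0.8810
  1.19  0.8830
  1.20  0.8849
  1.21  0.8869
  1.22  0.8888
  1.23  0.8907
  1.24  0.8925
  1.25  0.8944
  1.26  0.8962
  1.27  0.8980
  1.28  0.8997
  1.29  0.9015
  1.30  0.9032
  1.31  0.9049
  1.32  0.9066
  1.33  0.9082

-0.1071

T = 0.75;  σ√T = 0.1645
d₁ = [ln(240/200) + (0.056 − 0.05 + 0.19²/2)·0.75] / 0.1645 = [0.1823 + 0.0180] / 0.1645 = 1.2177 which rounds to 1.22
N(d₁) = N(1.22) = 0.8888
Δ_put = e^(−qT)·(N(d₁) − 1) = 0.9632·(0.8888 − 1) = -0.1071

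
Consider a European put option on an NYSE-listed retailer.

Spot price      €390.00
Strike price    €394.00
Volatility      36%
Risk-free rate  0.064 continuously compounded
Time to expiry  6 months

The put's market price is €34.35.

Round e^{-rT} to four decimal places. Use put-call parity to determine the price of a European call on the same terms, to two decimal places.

e^(−rT) = e^(−0.064·0.5) = 0.9685
Put-call parity: C − P = S − K·e^(−rT) = 390 − 394·0.9685 = 390 − 381.5890 = 8.4110
C = P + (C − P) = 34.35 + (8.4110) = 42.7610

€42.76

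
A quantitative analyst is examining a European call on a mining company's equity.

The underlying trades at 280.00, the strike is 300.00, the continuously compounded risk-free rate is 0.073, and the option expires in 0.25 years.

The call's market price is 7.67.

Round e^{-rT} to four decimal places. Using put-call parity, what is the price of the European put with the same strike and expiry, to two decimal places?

22.24

e^(−rT) = e^(−0.073·0.25) = 0.9819
Put-call parity: C − P = S − K·e^(−rT) = 280 − 300·0.9819 = 280 − 294.5700 = -14.5700
P = C − (C − P) = 7.67 − (-14.5700) = 22.2400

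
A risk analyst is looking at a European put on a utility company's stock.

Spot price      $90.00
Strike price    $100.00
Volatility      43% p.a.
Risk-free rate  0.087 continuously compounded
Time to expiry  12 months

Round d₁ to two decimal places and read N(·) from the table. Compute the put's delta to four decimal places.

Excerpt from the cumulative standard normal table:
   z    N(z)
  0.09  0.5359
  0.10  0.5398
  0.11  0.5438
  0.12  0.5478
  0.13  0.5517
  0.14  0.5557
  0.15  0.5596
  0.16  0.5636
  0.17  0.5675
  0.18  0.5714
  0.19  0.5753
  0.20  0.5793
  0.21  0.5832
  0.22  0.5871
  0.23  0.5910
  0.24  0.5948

T = 1;  σ√T = 0.4300
ln(S/K) + (r + σ²/2)T = ln(90/100) + (0.087 + 0.43²/2)·1 = -0.1054 + 0.1794 = 0.0741
d₁ = 0.0741 / 0.4300 = 0.1723 ⇒ 0.17
N(d₁) = N(0.17) = 0.5675
Δ_put = N(d₁) − 1 = 0.5675 − 1 = -0.4325

-0.4325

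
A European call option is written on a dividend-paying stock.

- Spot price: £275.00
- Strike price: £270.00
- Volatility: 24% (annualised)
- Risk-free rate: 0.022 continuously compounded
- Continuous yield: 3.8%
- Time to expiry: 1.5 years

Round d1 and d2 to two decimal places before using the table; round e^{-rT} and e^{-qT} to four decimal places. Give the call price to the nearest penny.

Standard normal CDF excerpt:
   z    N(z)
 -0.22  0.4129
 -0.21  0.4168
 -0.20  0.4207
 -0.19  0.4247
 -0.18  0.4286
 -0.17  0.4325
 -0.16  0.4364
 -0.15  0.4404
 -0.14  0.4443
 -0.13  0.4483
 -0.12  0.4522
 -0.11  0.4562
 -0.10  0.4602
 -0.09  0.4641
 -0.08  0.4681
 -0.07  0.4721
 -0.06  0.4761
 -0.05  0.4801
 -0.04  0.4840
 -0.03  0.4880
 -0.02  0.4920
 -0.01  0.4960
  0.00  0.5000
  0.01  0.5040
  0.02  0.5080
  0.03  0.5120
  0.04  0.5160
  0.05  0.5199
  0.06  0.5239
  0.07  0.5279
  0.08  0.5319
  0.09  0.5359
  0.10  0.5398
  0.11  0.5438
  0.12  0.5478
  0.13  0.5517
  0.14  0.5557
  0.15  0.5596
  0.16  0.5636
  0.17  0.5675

£30.33

σ√T = 0.24 × 1.2247 = 0.2939
ln(S/K) + (r − q + σ²/2)T = ln(275/270) + (0.022 − 0.038 + 0.24²/2)·1.5 = 0.0183 + 0.0192 = 0.0375
d₁ = 0.0375 / 0.2939 = 0.1277 → 0.13
d₂ = d₁ − σ√T = 0.1277 − 0.2939 = -0.1662 → -0.17
exp(−qT) = exp(−0.038·1.5) = 0.9446;  exp(−rT) = exp(−0.022·1.5) = 0.9675
C = 275·0.9446·N(0.13) − 270·0.9675·N(-0.17) = 275·0.9446·0.5517 − 270·0.9675·0.4325 = 143.3124 − 112.9798 = 30.3325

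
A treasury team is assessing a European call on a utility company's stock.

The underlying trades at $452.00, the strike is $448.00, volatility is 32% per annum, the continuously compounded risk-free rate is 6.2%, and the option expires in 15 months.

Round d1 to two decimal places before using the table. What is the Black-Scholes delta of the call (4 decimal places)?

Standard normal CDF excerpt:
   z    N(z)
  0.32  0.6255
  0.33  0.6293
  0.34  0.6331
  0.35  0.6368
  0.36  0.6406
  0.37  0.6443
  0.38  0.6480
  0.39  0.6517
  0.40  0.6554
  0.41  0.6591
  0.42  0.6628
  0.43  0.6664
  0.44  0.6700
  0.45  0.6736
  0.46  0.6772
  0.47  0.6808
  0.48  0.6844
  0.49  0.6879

σ√T = 0.32 × 1.1180 = 0.3578
ln(S/K) + (r + σ²/2)T = ln(452/448) + (0.062 + 0.32²/2)·1.25 = 0.0089 + 0.1415 = 0.1504
d₁ = 0.1504 / 0.3578 = 0.4203 ≈ 0.42
N(d₁) = N(0.42) = 0.6628
Δ_call = N(d₁) = 0.6628

0.6628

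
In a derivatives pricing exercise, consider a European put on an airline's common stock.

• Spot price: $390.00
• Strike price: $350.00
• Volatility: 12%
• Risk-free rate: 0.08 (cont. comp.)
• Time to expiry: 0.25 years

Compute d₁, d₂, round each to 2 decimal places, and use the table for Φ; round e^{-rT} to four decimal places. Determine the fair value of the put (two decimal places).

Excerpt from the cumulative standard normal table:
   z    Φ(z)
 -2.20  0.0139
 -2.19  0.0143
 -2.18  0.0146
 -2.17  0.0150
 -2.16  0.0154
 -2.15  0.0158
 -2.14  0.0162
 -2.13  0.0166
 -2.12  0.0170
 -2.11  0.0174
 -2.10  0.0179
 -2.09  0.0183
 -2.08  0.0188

$0.12

σ√T = 0.12 × 0.5000 = 0.0600
d₁ = [ln(390/350) + (0.08 + 0.12²/2)·0.25] / 0.0600 = [0.1082 + 0.0218] / 0.0600 = 2.1669 → 2.17
d₂ = d₁ − σ√T = 2.1669 − 0.0600 = 2.1069 → 2.11
exp(−rT) = exp(−0.08·0.25) = 0.9802
N(−d₂) = N(-2.11) = 0.0174;  N(−d₁) = N(-2.17) = 0.0150
P = 350·0.9802·0.0174 − 390·0.0150 = 5.9694 − 5.8500 = 0.1194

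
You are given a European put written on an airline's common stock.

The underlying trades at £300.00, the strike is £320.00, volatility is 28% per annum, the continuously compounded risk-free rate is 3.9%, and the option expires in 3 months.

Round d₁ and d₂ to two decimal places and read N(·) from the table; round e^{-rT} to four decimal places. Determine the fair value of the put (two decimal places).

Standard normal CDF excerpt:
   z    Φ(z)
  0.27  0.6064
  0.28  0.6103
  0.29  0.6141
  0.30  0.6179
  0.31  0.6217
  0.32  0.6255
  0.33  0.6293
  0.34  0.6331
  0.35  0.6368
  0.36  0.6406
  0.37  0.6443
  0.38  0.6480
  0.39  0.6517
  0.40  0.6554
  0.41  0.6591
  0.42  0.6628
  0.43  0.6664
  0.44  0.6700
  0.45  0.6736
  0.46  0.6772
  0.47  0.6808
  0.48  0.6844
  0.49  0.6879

σ√T = 0.28 × 0.5000 = 0.1400
ln(S/K) + (r + σ²/2)T = ln(300/320) + (0.039 + 0.28²/2)·0.25 = -0.0645 + 0.0196 = -0.0450
d₁ = -0.0450 / 0.1400 = -0.3213 ≈ -0.32
d₂ = d₁ − σ√T = -0.3213 − 0.1400 = -0.4613 ≈ -0.46
e^(−rT) = e^(−0.039·0.25) = 0.9903
P = 320·0.9903·N(0.46) − 300·N(0.32) = 320·0.9903·0.6772 − 300·0.6255 = 214.6020 − 187.6500 = 26.9520

£26.95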